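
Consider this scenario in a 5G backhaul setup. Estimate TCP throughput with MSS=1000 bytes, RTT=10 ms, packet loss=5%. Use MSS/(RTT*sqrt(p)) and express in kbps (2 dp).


Given: MSS = 1000 bytes, RTT = 10 ms, loss = 5%
RTT in seconds = 10 / 1000 = 0.01
Loss rate = 5% = 0.05
sqrt(loss) = sqrt(0.05) = 0.223606797750
Throughput (bytes/s) = 1000 / (0.01 * 0.223606797750) = 447213.5955
Throughput (kbps) = 447213.5955 * 8 / 1000 = 3577.708764 -> 3577.71 kbps (2 dp)

3577.71


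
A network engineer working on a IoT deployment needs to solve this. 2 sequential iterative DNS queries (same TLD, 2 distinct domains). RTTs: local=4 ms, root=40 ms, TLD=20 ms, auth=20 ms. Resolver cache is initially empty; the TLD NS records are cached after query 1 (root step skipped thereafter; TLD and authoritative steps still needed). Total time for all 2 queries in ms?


Lookup 1 (cold cache): local + root + TLD + auth = 4 + 40 + 20 + 20 = 84 ms
Lookups 2..2 (TLD NS cached -> skip root; new domain -> still ask TLD and auth): local + TLD + auth = 4 + 20 + 20 = 44 ms each
Remaining 1 lookups: 1 * 44 = 44 ms
Total = 84 + 44 = 128 ms

128


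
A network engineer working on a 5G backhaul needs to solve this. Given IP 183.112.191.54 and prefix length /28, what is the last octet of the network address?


Given: IP = 183.112.191.54, prefix = /28
Subnet mask = 255.255.255.240
Last octet of IP: 54
Last octet of mask: 240
Network last octet = 54 AND 240 = 48

48


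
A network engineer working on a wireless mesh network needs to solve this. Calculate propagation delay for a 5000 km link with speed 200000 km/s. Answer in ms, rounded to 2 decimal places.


Given: distance = 5000 km, speed = 200000 km/s
Delay = distance / speed = 5000 / 200000 seconds
Delay in ms = 5000 * 1000 / 200000
Delay = 25.0000 ms
Rounded to 2 dp = 25.00 ms

25.00


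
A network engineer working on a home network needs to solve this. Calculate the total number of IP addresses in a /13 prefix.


Given: CIDR prefix /13
Host bits = 32 - 13 = 19
Total addresses = 2^19 = 524288

524288


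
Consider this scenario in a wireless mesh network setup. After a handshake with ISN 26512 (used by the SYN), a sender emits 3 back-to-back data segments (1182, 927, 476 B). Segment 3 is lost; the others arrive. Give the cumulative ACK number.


SYN uses sequence number 26512; first data byte = ISN + 1 = 26513.
Segment 1: SEQ = 26513, len = 1182 B, covers [26513, 27694]
Segment 2: SEQ = 27695, len = 927 B, covers [27695, 28621]
Segment 3: SEQ = 28622, len = 476 B, covers [28622, 29097] [LOST]
In-order data received: bytes [26513, 28621] (segments 1..2).
Segment 3 missing -> gap begins at byte 28622.
Cumulative ACK = next expected in-order byte = 26513 + 1182 + 927 = 28622

28622


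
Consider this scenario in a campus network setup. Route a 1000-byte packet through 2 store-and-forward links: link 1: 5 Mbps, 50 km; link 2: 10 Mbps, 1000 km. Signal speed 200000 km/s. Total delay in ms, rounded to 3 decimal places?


Packet = 1000 bytes = 8000 bits. Store-and-forward: sum (t_trans + t_prop) per link.
Link 1: t_trans = 8000/(5*10^6) s = 1.6000 ms; t_prop = 50/200000 s = 0.2500 ms; subtotal = 1.8500 ms
Link 2: t_trans = 8000/(10*10^6) s = 0.8000 ms; t_prop = 1000/200000 s = 5.0000 ms; subtotal = 5.8000 ms
End-to-end = 1.8500 + 5.8000 = 7.6500 ms -> 7.650 ms (3 dp)

7.650


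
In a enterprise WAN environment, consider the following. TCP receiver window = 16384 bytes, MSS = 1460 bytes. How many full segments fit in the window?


Given: RWND = 16384 bytes, MSS = 1460 bytes
Full segments = floor(RWND / MSS)
Full segments = floor(16384 / 1460)
Full segments = floor(11.2219) = 11

11


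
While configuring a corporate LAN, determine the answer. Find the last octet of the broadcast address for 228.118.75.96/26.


Given: IP = 228.118.75.96, prefix = /26
Host bits = 32 - 26 = 6
Network last octet = 96 AND mask = 64
Host part size = 2^6 - 1 = 63
Broadcast last octet = 64 OR 63 = 127

127


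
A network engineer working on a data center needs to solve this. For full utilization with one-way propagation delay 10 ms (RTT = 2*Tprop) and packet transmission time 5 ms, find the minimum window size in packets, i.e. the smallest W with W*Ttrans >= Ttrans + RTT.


Given: Ttrans = 5 ms, RTT = 20 ms (= 2 * Tprop, Tprop = 10 ms)
Time until first ACK returns = Ttrans + RTT = 5 + 20 = 25 ms
Need W * Ttrans >= Ttrans + RTT  ->  W >= (Ttrans + RTT) / Ttrans
(Ttrans + RTT) / Ttrans = 25 / 5 = 5
W_min = ceil(5) = 5

5


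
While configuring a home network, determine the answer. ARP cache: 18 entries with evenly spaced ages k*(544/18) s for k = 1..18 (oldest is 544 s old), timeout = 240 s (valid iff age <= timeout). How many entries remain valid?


Ages are k * 544/18 s for k = 1..18 (spacing = 30.2222 s).
Entry k is valid iff k * 544/18 <= 240 iff k <= 18 * 240 / 544 = 7.9412
n_valid = floor(7.9412) = 7
(n_stale = 18 - 7 = 11)

7


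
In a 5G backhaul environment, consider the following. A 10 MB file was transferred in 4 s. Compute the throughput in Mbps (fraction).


Given: file = 10 MB, time = 4 s
File in Mb = 10 * 8 = 80 Mb
Throughput = 80 / 4 Mbps
Throughput = 20 Mbps

20


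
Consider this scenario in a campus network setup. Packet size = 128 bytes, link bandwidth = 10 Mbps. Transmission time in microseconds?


Given: packet = 128 bytes, bandwidth = 10 Mbps
Packet in bits = 128 * 8 = 1024 bits
Bandwidth = 10 * 10^6 = 10000000 bps
Time = 1024 / 10000000 seconds
Time in us = 1024 * 10^6 / 10000000 = 102.4

102.4


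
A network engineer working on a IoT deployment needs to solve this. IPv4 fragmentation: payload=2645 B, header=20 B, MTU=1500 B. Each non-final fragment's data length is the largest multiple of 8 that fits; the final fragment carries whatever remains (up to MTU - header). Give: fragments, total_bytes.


Max data per non-final fragment = floor((MTU - header)/8)*8 = floor((1500 - 20)/8)*8 = floor(1480/8)*8 = 1480 B
Final fragment needs no 8-byte alignment: it can carry up to MTU - header = 1480 B
Non-final fragments needed = ceil((payload - 1480) / 1480) = ceil(1165/1480) = ceil(0.7872) = 1
Number of fragments = 1 + 1 = 2
Fragment sizes (data): 1 * 1480 B + 1165 B (last, 1165 <= 1480 OK)
Total bytes sent = payload + n_frags * header = 2645 + 2*20 = 2645 + 40 = 2685 B

2, 2685


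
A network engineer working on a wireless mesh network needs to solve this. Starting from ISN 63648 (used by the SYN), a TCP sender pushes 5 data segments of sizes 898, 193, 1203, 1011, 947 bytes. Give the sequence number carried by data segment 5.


The SYN occupies sequence number ISN = 63648, so the first data byte is ISN + 1 = 63649.
SEQ of data segment i = (ISN + 1) + sum of payload sizes of segments 1..i-1.
Segment 1: SEQ = 63649, payload = 898 bytes
Segment 2: SEQ = 64547, payload = 193 bytes
Segment 3: SEQ = 64740, payload = 1203 bytes
Segment 4: SEQ = 65943, payload = 1011 bytes
Segment 5: SEQ = 66954, payload = 947 bytes
SEQ of segment 5 = 63649 + 898 + 193 + 1203 + 1011 = 66954

66954


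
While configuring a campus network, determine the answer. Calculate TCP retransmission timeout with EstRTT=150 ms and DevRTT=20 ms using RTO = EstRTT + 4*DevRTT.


Given: EstRTT = 150 ms, DevRTT = 20 ms
Timeout = EstRTT + 4 * DevRTT
4 * DevRTT = 4 * 20 = 80
Timeout = 150 + 80 = 230 ms

230


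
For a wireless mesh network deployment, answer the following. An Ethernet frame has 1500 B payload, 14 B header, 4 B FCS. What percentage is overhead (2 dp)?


Given: payload = 1500 B, header = 14 B, trailer = 4 B
Overhead bytes = header + trailer = 14 + 4 = 18
Total frame = payload + overhead = 1500 + 18 = 1518
Overhead % = 18 / 1518 * 100 = 1.1858% -> 1.19% (2 dp)

1.19


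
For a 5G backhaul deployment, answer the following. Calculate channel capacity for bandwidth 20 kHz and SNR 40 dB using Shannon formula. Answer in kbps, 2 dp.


Given: B = 20 kHz, SNR = 40 dB
SNR linear = 10^(40/10) = 10000
1 + SNR = 10001
log2(10001) = 13.2878566418
C = 20 * 1000 * 13.2878566418 = 265757.1328 bps
C = 265.757133 kbps -> 265.76 kbps (2 dp)

265.76


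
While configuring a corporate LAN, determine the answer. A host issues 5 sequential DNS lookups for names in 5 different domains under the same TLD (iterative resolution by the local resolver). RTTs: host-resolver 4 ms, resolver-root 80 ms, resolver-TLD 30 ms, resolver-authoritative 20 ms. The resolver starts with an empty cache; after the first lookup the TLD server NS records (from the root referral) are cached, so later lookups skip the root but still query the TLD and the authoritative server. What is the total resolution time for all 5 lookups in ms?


Lookup 1 (cold cache): local + root + TLD + auth = 4 + 80 + 30 + 20 = 134 ms
Lookups 2..5 (TLD NS cached -> skip root; new domain -> still ask TLD and auth): local + TLD + auth = 4 + 30 + 20 = 54 ms each
Remaining 4 lookups: 4 * 54 = 216 ms
Total = 134 + 216 = 350 ms

350


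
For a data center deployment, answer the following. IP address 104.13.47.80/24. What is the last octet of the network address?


Given: IP = 104.13.47.80, prefix = /24
Subnet mask = 255.255.255.0
Last octet of IP: 80
Last octet of mask: 0
Network last octet = 80 AND 0 = 0

0


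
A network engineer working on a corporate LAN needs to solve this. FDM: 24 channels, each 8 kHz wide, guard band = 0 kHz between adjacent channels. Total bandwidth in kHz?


Given: 24 channels, 8 kHz each, guard = 0 kHz
Channel bandwidth = 24 * 8 = 192 kHz
Guard bands = 23 gaps * 0 kHz = 0 kHz
Total = 192 + 0 = 192 kHz

192


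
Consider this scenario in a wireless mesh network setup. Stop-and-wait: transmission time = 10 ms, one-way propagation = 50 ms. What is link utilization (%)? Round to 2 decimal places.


Given: Ttrans = 10 ms, Tprop = 50 ms
RTT = 2 * Tprop = 2 * 50 = 100 ms
U = Ttrans / (Ttrans + RTT)
U = 10 / (10 + 100)
U = 10 / 110 = 0.090909
U% = 9.09%

9.09


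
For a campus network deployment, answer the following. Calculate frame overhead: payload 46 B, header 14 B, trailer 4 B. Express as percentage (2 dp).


Given: payload = 46 B, header = 14 B, trailer = 4 B
Overhead bytes = header + trailer = 14 + 4 = 18
Total frame = payload + overhead = 46 + 18 = 64
Overhead % = 18 / 64 * 100 = 28.1250% -> 28.13% (2 dp)

28.13


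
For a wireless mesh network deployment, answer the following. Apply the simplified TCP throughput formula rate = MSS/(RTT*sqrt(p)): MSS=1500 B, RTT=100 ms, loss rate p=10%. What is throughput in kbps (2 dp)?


Given: MSS = 1500 bytes, RTT = 100 ms, loss = 10%
RTT in seconds = 100 / 1000 = 0.1
Loss rate = 10% = 0.1
sqrt(loss) = sqrt(0.1) = 0.316227766017
Throughput (bytes/s) = 1500 / (0.1 * 0.316227766017) = 47434.1649
Throughput (kbps) = 47434.1649 * 8 / 1000 = 379.473319 -> 379.47 kbps (2 dp)

379.47


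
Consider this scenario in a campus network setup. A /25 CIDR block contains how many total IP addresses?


Given: CIDR prefix /25
Host bits = 32 - 25 = 7
Total addresses = 2^7 = 128

128


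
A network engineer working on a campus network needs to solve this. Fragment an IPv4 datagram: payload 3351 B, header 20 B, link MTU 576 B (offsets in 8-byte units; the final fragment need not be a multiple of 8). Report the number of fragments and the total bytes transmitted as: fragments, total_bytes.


Max data per non-final fragment = floor((MTU - header)/8)*8 = floor((576 - 20)/8)*8 = floor(556/8)*8 = 552 B
Final fragment needs no 8-byte alignment: it can carry up to MTU - header = 556 B
Non-final fragments needed = ceil((payload - 556) / 552) = ceil(2795/552) = ceil(5.0634) = 6
Number of fragments = 6 + 1 = 7
Fragment sizes (data): 6 * 552 B + 39 B (last, 39 <= 556 OK)
Total bytes sent = payload + n_frags * header = 3351 + 7*20 = 3351 + 140 = 3491 B

7, 3491


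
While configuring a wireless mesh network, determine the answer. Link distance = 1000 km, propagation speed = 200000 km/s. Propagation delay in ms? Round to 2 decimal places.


Given: distance = 1000 km, speed = 200000 km/s
Delay = distance / speed = 1000 / 200000 seconds
Delay in ms = 1000 * 1000 / 200000
Delay = 5.0000 ms
Rounded to 2 dp = 5.00 ms

5.00


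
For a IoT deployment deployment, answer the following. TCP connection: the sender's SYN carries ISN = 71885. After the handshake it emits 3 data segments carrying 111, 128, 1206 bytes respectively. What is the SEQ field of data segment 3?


The SYN occupies sequence number ISN = 71885, so the first data byte is ISN + 1 = 71886.
SEQ of data segment i = (ISN + 1) + sum of payload sizes of segments 1..i-1.
Segment 1: SEQ = 71886, payload = 111 bytes
Segment 2: SEQ = 71997, payload = 128 bytes
Segment 3: SEQ = 72125, payload = 1206 bytes
SEQ of segment 3 = 71886 + 111 + 128 = 72125

72125


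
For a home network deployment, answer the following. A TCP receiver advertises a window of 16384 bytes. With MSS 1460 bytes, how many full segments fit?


Given: RWND = 16384 bytes, MSS = 1460 bytes
Full segments = floor(RWND / MSS)
Full segments = floor(16384 / 1460)
Full segments = floor(11.2219) = 11

11


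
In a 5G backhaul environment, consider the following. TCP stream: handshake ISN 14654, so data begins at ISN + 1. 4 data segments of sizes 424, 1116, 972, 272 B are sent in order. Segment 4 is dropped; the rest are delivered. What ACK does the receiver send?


SYN uses sequence number 14654; first data byte = ISN + 1 = 14655.
Segment 1: SEQ = 14655, len = 424 B, covers [14655, 15078]
Segment 2: SEQ = 15079, len = 1116 B, covers [15079, 16194]
Segment 3: SEQ = 16195, len = 972 B, covers [16195, 17166]
Segment 4: SEQ = 17167, len = 272 B, covers [17167, 17438] [LOST]
In-order data received: bytes [14655, 17166] (segments 1..3).
Segment 4 missing -> gap begins at byte 17167.
Cumulative ACK = next expected in-order byte = 14655 + 424 + 1116 + 972 = 17167

17167


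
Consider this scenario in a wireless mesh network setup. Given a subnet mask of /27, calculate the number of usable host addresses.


Given: subnet mask /27
Host bits = 32 - 27 = 5
Total addresses = 2^5 = 32
Usable hosts = 32 - 2 (network + broadcast) = 30

30


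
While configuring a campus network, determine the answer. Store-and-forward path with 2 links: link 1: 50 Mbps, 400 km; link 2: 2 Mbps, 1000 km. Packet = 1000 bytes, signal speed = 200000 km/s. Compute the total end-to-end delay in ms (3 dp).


Packet = 1000 bytes = 8000 bits. Store-and-forward: sum (t_trans + t_prop) per link.
Link 1: t_trans = 8000/(50*10^6) s = 0.1600 ms; t_prop = 400/200000 s = 2.0000 ms; subtotal = 2.1600 ms
Link 2: t_trans = 8000/(2*10^6) s = 4.0000 ms; t_prop = 1000/200000 s = 5.0000 ms; subtotal = 9.0000 ms
End-to-end = 2.1600 + 9.0000 = 11.1600 ms -> 11.160 ms (3 dp)

11.160


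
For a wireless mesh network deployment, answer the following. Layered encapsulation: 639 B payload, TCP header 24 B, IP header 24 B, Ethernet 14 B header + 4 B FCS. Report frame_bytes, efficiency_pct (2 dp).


TCP segment = 639 + 24 = 663 B
IP packet = 663 + 24 = 687 B
Ethernet frame = 687 + 14 + 4 = 705 B
Efficiency = app / frame = 639 / 705 = 0.906383 = 90.6383% -> 90.64% (2 dp)

705, 90.64


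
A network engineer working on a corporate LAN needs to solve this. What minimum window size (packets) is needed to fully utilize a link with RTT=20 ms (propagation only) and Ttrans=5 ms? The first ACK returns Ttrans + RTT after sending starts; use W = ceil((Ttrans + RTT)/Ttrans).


Given: Ttrans = 5 ms, RTT = 20 ms (= 2 * Tprop, Tprop = 10 ms)
Time until first ACK returns = Ttrans + RTT = 5 + 20 = 25 ms
Need W * Ttrans >= Ttrans + RTT  ->  W >= (Ttrans + RTT) / Ttrans
(Ttrans + RTT) / Ttrans = 25 / 5 = 5
W_min = ceil(5) = 5

5


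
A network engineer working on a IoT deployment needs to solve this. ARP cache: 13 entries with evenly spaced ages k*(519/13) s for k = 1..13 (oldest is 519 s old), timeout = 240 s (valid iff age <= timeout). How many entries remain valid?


Ages are k * 519/13 s for k = 1..13 (spacing = 39.9231 s).
Entry k is valid iff k * 519/13 <= 240 iff k <= 13 * 240 / 519 = 6.0116
n_valid = floor(6.0116) = 6
(n_stale = 13 - 6 = 7)

6


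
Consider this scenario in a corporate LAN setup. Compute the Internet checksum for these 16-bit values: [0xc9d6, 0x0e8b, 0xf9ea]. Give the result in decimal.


Given words: [0xc9d6, 0x0e8b, 0xf9ea]
Step 1: Sum all words
Raw sum = 51670 + 3723 + 63978 = 119371
Step 2: Fold carry: (53835 + 1) = 53836
One's complement = ~53836 & 0xFFFF = 11699

11699


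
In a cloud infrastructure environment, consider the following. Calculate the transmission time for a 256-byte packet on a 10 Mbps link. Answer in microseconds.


Given: packet = 256 bytes, bandwidth = 10 Mbps
Packet in bits = 256 * 8 = 2048 bits
Bandwidth = 10 * 10^6 = 10000000 bps
Time = 2048 / 10000000 seconds
Time in us = 2048 * 10^6 / 10000000 = 204.8

204.8


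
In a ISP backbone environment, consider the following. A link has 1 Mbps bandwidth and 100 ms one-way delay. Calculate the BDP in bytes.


Given: bandwidth = 1 Mbps, delay = 100 ms
BDP in bits = 1 * 10^6 * 100 / 1000
BDP in bits = 100000
BDP in bytes = 100000 / 8 = 12500

12500


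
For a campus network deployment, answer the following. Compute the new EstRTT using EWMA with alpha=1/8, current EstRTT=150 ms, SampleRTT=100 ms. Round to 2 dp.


Given: EstRTT = 150 ms, SampleRTT = 100 ms, alpha = 1/8
New EstRTT = (1 - alpha) * EstRTT + alpha * SampleRTT
(7/8) * 150 = 131.25
(1/8) * 100 = 12.5
New EstRTT = 131.25 + 12.5 = 143.75 ms -> 143.75 ms (2 dp)

143.75


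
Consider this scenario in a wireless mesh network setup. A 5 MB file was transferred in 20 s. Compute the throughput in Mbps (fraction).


Given: file = 5 MB, time = 20 s
File in Mb = 5 * 8 = 40 Mb
Throughput = 40 / 20 Mbps
Throughput = 2 Mbps

2


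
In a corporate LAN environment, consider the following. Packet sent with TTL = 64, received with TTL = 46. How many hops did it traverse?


Given: initial TTL = 64, received TTL = 46
Hops = initial TTL - received TTL
Hops = 64 - 46 = 18

18


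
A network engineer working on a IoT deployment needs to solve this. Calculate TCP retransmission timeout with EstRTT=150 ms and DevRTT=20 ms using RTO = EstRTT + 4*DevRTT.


Given: EstRTT = 150 ms, DevRTT = 20 ms
Timeout = EstRTT + 4 * DevRTT
4 * DevRTT = 4 * 20 = 80
Timeout = 150 + 80 = 230 ms

230


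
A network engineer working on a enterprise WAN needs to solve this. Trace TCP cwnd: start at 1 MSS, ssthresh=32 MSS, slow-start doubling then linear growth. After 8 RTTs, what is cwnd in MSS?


RTT 0: cwnd = 1 MSS (initial)
RTT 1: cwnd = 2 MSS (slow start, doubled)
RTT 2: cwnd = 4 MSS (slow start, doubled)
RTT 3: cwnd = 8 MSS (slow start, doubled)
RTT 4: cwnd = 16 MSS (slow start, doubled)
RTT 5: cwnd = 32 MSS (slow start, doubled)
RTT 6: cwnd = 33 MSS (congestion avoidance, +1)
RTT 7: cwnd = 34 MSS (congestion avoidance, +1)
RTT 8: cwnd = 35 MSS (congestion avoidance, +1)

35


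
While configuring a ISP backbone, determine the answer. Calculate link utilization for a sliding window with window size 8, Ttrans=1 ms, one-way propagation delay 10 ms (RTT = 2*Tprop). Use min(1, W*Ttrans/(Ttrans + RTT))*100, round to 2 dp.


Given: W = 8, Ttrans = 1 ms, RTT = 20 ms (= 2 * Tprop, Tprop = 10 ms)
Cycle time = Ttrans + RTT = 1 + 20 = 21 ms (first packet sent until its ACK returns)
W * Ttrans = 8 * 1 = 8 ms of sending per cycle
W * Ttrans / (Ttrans + RTT) = 8 / 21 = 0.380952
U = min(1, 0.380952) = 0.380952
U% = 38.10%

38.10


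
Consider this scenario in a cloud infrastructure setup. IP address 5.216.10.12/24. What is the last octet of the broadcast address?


Given: IP = 5.216.10.12, prefix = /24
Host bits = 32 - 24 = 8
Network last octet = 12 AND mask = 0
Host part size = 2^8 - 1 = 255
Broadcast last octet = 0 OR 255 = 255

255


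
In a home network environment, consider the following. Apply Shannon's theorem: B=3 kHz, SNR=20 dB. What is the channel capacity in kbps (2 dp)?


Given: B = 3 kHz, SNR = 20 dB
SNR linear = 10^(20/10) = 100
1 + SNR = 101
log2(101) = 6.6582114828
C = 3 * 1000 * 6.6582114828 = 19974.6344 bps
C = 19.974634 kbps -> 19.97 kbps (2 dp)

19.97


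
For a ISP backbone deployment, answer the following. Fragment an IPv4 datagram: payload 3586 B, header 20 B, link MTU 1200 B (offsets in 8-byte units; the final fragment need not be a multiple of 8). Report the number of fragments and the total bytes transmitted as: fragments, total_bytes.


Max data per non-final fragment = floor((MTU - header)/8)*8 = floor((1200 - 20)/8)*8 = floor(1180/8)*8 = 1176 B
Final fragment needs no 8-byte alignment: it can carry up to MTU - header = 1180 B
Non-final fragments needed = ceil((payload - 1180) / 1176) = ceil(2406/1176) = ceil(2.0459) = 3
Number of fragments = 3 + 1 = 4
Fragment sizes (data): 3 * 1176 B + 58 B (last, 58 <= 1180 OK)
Total bytes sent = payload + n_frags * header = 3586 + 4*20 = 3586 + 80 = 3666 B

4, 3666


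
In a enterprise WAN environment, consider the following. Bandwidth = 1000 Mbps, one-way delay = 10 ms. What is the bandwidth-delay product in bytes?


Given: bandwidth = 1000 Mbps, delay = 10 ms
BDP in bits = 1000 * 10^6 * 10 / 1000
BDP in bits = 10000000
BDP in bytes = 10000000 / 8 = 1250000

1250000


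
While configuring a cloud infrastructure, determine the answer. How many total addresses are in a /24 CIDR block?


Given: CIDR prefix /24
Host bits = 32 - 24 = 8
Total addresses = 2^8 = 256

256


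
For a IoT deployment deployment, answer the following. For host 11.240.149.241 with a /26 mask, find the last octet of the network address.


Given: IP = 11.240.149.241, prefix = /26
Subnet mask = 255.255.255.192
Last octet of IP: 241
Last octet of mask: 192
Network last octet = 241 AND 192 = 192

192


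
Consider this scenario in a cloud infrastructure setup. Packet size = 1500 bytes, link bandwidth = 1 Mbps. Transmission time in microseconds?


Given: packet = 1500 bytes, bandwidth = 1 Mbps
Packet in bits = 1500 * 8 = 12000 bits
Bandwidth = 1 * 10^6 = 1000000 bps
Time = 12000 / 1000000 seconds
Time in us = 12000 * 10^6 / 1000000 = 12000

12000


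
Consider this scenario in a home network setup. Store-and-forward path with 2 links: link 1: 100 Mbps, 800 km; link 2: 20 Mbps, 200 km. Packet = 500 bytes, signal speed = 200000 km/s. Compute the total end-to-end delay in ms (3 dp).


Packet = 500 bytes = 4000 bits. Store-and-forward: sum (t_trans + t_prop) per link.
Link 1: t_trans = 4000/(100*10^6) s = 0.0400 ms; t_prop = 800/200000 s = 4.0000 ms; subtotal = 4.0400 ms
Link 2: t_trans = 4000/(20*10^6) s = 0.2000 ms; t_prop = 200/200000 s = 1.0000 ms; subtotal = 1.2000 ms
End-to-end = 4.0400 + 1.2000 = 5.2400 ms -> 5.240 ms (3 dp)

5.240


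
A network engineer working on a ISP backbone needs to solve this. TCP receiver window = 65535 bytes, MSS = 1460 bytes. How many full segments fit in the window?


Given: RWND = 65535 bytes, MSS = 1460 bytes
Full segments = floor(RWND / MSS)
Full segments = floor(65535 / 1460)
Full segments = floor(44.887) = 44

44


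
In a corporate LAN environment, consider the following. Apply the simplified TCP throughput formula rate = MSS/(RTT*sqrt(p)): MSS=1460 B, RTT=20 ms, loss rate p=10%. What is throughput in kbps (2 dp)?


Given: MSS = 1460 bytes, RTT = 20 ms, loss = 10%
RTT in seconds = 20 / 1000 = 0.02
Loss rate = 10% = 0.1
sqrt(loss) = sqrt(0.1) = 0.316227766017
Throughput (bytes/s) = 1460 / (0.02 * 0.316227766017) = 230846.2692
Throughput (kbps) = 230846.2692 * 8 / 1000 = 1846.770154 -> 1846.77 kbps (2 dp)

1846.77


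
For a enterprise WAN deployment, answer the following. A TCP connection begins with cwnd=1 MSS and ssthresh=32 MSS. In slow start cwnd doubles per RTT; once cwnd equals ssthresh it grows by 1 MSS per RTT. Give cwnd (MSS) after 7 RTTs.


RTT 0: cwnd = 1 MSS (initial)
RTT 1: cwnd = 2 MSS (slow start, doubled)
RTT 2: cwnd = 4 MSS (slow start, doubled)
RTT 3: cwnd = 8 MSS (slow start, doubled)
RTT 4: cwnd = 16 MSS (slow start, doubled)
RTT 5: cwnd = 32 MSS (slow start, doubled)
RTT 6: cwnd = 33 MSS (congestion avoidance, +1)
RTT 7: cwnd = 34 MSS (congestion avoidance, +1)

34


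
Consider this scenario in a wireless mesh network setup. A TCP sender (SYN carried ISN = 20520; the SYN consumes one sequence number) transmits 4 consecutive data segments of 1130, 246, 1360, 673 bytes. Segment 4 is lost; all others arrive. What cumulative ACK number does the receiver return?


SYN uses sequence number 20520; first data byte = ISN + 1 = 20521.
Segment 1: SEQ = 20521, len = 1130 B, covers [20521, 21650]
Segment 2: SEQ = 21651, len = 246 B, covers [21651, 21896]
Segment 3: SEQ = 21897, len = 1360 B, covers [21897, 23256]
Segment 4: SEQ = 23257, len = 673 B, covers [23257, 23929] [LOST]
In-order data received: bytes [20521, 23256] (segments 1..3).
Segment 4 missing -> gap begins at byte 23257.
Cumulative ACK = next expected in-order byte = 20521 + 1130 + 246 + 1360 = 23257

23257


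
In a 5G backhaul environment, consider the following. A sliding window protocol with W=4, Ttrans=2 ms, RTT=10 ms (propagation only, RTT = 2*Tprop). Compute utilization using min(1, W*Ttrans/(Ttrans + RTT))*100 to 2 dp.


Given: W = 4, Ttrans = 2 ms, RTT = 10 ms (= 2 * Tprop, Tprop = 5 ms)
Cycle time = Ttrans + RTT = 2 + 10 = 12 ms (first packet sent until its ACK returns)
W * Ttrans = 4 * 2 = 8 ms of sending per cycle
W * Ttrans / (Ttrans + RTT) = 8 / 12 = 0.666667
U = min(1, 0.666667) = 0.666667
U% = 66.67%

66.67


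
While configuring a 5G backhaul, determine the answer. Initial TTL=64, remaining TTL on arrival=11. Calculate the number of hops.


Given: initial TTL = 64, received TTL = 11
Hops = initial TTL - received TTL
Hops = 64 - 11 = 53

53


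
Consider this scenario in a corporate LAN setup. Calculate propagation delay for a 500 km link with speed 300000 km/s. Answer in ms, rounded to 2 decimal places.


Given: distance = 500 km, speed = 300000 km/s
Delay = distance / speed = 500 / 300000 seconds
Delay in ms = 500 * 1000 / 300000
Delay = 1.6667 ms
Rounded to 2 dp = 1.67 ms

1.67


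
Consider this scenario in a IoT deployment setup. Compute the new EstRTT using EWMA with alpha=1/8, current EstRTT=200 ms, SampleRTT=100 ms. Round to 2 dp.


Given: EstRTT = 200 ms, SampleRTT = 100 ms, alpha = 1/8
New EstRTT = (1 - alpha) * EstRTT + alpha * SampleRTT
(7/8) * 200 = 175
(1/8) * 100 = 12.5
New EstRTT = 175 + 12.5 = 187.5 ms -> 187.50 ms (2 dp)

187.50


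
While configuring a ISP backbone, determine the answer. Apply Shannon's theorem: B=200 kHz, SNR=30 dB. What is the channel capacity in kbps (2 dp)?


Given: B = 200 kHz, SNR = 30 dB
SNR linear = 10^(30/10) = 1000
1 + SNR = 1001
log2(1001) = 9.9672262588
C = 200 * 1000 * 9.9672262588 = 1993445.2518 bps
C = 1993.445252 kbps -> 1993.45 kbps (2 dp)

1993.45


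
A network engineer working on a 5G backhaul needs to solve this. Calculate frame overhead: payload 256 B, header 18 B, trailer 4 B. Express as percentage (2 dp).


Given: payload = 256 B, header = 18 B, trailer = 4 B
Overhead bytes = header + trailer = 18 + 4 = 22
Total frame = payload + overhead = 256 + 22 = 278
Overhead % = 22 / 278 * 100 = 7.9137% -> 7.91% (2 dp)

7.91


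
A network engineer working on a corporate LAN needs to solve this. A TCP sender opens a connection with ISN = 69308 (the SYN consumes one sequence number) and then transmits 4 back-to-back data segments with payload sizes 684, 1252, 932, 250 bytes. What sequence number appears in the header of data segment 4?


The SYN occupies sequence number ISN = 69308, so the first data byte is ISN + 1 = 69309.
SEQ of data segment i = (ISN + 1) + sum of payload sizes of segments 1..i-1.
Segment 1: SEQ = 69309, payload = 684 bytes
Segment 2: SEQ = 69993, payload = 1252 bytes
Segment 3: SEQ = 71245, payload = 932 bytes
Segment 4: SEQ = 72177, payload = 250 bytes
SEQ of segment 4 = 69309 + 684 + 1252 + 932 = 72177

72177


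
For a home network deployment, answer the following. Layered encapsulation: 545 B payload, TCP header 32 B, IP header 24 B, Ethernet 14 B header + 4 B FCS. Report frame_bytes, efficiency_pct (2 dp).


TCP segment = 545 + 32 = 577 B
IP packet = 577 + 24 = 601 B
Ethernet frame = 601 + 14 + 4 = 619 B
Efficiency = app / frame = 545 / 619 = 0.880452 = 88.0452% -> 88.05% (2 dp)

619, 88.05


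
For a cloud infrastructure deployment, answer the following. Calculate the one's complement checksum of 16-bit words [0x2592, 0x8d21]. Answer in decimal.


Given words: [0x2592, 0x8d21]
Step 1: Sum all words
Raw sum = 9618 + 36129 = 45747
One's complement = ~45747 & 0xFFFF = 19788

19788


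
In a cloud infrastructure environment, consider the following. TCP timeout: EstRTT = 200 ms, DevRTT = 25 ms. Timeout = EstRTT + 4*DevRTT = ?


Given: EstRTT = 200 ms, DevRTT = 25 ms
Timeout = EstRTT + 4 * DevRTT
4 * DevRTT = 4 * 25 = 100
Timeout = 200 + 100 = 300 ms

300


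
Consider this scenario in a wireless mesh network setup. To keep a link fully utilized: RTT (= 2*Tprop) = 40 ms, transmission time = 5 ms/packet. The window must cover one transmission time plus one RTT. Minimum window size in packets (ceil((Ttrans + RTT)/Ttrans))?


Given: Ttrans = 5 ms, RTT = 40 ms (= 2 * Tprop, Tprop = 20 ms)
Time until first ACK returns = Ttrans + RTT = 5 + 40 = 45 ms
Need W * Ttrans >= Ttrans + RTT  ->  W >= (Ttrans + RTT) / Ttrans
(Ttrans + RTT) / Ttrans = 45 / 5 = 9
W_min = ceil(9) = 9

9


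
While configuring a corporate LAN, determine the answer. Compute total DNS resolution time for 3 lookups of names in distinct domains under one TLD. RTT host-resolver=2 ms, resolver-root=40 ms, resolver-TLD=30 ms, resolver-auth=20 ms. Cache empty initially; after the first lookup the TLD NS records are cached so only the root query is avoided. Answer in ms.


Lookup 1 (cold cache): local + root + TLD + auth = 2 + 40 + 30 + 20 = 92 ms
Lookups 2..3 (TLD NS cached -> skip root; new domain -> still ask TLD and auth): local + TLD + auth = 2 + 30 + 20 = 52 ms each
Remaining 2 lookups: 2 * 52 = 104 ms
Total = 92 + 104 = 196 ms

196


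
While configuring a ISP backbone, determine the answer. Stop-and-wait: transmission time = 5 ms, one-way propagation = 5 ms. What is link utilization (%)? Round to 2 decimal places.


Given: Ttrans = 5 ms, Tprop = 5 ms
RTT = 2 * Tprop = 2 * 5 = 10 ms
U = Ttrans / (Ttrans + RTT)
U = 5 / (5 + 10)
U = 5 / 15 = 0.333333
U% = 33.33%

33.33


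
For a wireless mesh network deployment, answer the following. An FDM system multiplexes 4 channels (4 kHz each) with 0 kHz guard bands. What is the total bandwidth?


Given: 4 channels, 4 kHz each, guard = 0 kHz
Channel bandwidth = 4 * 4 = 16 kHz
Guard bands = 3 gaps * 0 kHz = 0 kHz
Total = 16 + 0 = 16 kHz

16


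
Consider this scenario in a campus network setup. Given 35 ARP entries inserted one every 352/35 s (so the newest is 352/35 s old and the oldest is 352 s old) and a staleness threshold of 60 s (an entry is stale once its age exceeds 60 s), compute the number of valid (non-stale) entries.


Ages are k * 352/35 s for k = 1..35 (spacing = 10.0571 s).
Entry k is valid iff k * 352/35 <= 60 iff k <= 35 * 60 / 352 = 5.9659
n_valid = floor(5.9659) = 5
(n_stale = 35 - 5 = 30)

5


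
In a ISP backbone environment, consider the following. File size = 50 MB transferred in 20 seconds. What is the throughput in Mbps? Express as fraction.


Given: file = 50 MB, time = 20 s
File in Mb = 50 * 8 = 400 Mb
Throughput = 400 / 20 Mbps
Throughput = 20 Mbps

20


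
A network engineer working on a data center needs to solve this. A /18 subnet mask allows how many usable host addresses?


Given: subnet mask /18
Host bits = 32 - 18 = 14
Total addresses = 2^14 = 16384
Usable hosts = 16384 - 2 (network + broadcast) = 16382

16382


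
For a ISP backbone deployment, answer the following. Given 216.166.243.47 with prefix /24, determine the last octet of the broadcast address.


Given: IP = 216.166.243.47, prefix = /24
Host bits = 32 - 24 = 8
Network last octet = 47 AND mask = 0
Host part size = 2^8 - 1 = 255
Broadcast last octet = 0 OR 255 = 255

255


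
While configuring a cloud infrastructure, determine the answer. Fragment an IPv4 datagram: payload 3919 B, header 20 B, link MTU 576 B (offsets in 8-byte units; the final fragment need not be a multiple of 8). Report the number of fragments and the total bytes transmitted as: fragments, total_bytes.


Max data per non-final fragment = floor((MTU - header)/8)*8 = floor((576 - 20)/8)*8 = floor(556/8)*8 = 552 B
Final fragment needs no 8-byte alignment: it can carry up to MTU - header = 556 B
Non-final fragments needed = ceil((payload - 556) / 552) = ceil(3363/552) = ceil(6.0924) = 7
Number of fragments = 7 + 1 = 8
Fragment sizes (data): 7 * 552 B + 55 B (last, 55 <= 556 OK)
Total bytes sent = payload + n_frags * header = 3919 + 8*20 = 3919 + 160 = 4079 B

8, 4079


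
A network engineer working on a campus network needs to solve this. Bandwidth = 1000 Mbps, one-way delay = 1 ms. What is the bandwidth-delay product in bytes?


Given: bandwidth = 1000 Mbps, delay = 1 ms
BDP in bits = 1000 * 10^6 * 1 / 1000
BDP in bits = 1000000
BDP in bytes = 1000000 / 8 = 125000

125000


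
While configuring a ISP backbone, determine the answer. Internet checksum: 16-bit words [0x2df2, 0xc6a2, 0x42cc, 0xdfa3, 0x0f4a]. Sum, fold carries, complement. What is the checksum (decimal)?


Given words: [0x2df2, 0xc6a2, 0x42cc, 0xdfa3, 0x0f4a]
Step 1: Sum all words
Raw sum = 11762 + 50850 + 17100 + 57251 + 3914 = 140877
Step 2: Fold carry: (9805 + 2) = 9807
One's complement = ~9807 & 0xFFFF = 55728

55728


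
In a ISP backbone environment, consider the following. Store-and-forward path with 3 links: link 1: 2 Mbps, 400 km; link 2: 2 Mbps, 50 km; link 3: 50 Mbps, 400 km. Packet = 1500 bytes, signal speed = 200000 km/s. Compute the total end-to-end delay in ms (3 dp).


Packet = 1500 bytes = 12000 bits. Store-and-forward: sum (t_trans + t_prop) per link.
Link 1: t_trans = 12000/(2*10^6) s = 6.0000 ms; t_prop = 400/200000 s = 2.0000 ms; subtotal = 8.0000 ms
Link 2: t_trans = 12000/(2*10^6) s = 6.0000 ms; t_prop = 50/200000 s = 0.2500 ms; subtotal = 6.2500 ms
Link 3: t_trans = 12000/(50*10^6) s = 0.2400 ms; t_prop = 400/200000 s = 2.0000 ms; subtotal = 2.2400 ms
End-to-end = 8.0000 + 6.2500 + 2.2400 = 16.4900 ms -> 16.490 ms (3 dp)

16.490


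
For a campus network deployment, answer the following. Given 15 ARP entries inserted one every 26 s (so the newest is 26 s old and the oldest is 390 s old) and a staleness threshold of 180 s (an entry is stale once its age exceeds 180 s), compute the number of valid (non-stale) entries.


Ages are k * 390/15 s for k = 1..15 (spacing = 26.0000 s).
Entry k is valid iff k * 390/15 <= 180 iff k <= 15 * 180 / 390 = 6.9231
n_valid = floor(6.9231) = 6
(n_stale = 15 - 6 = 9)

6


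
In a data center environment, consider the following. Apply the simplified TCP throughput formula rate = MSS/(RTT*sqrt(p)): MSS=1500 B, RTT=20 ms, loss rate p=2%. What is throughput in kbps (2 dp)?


Given: MSS = 1500 bytes, RTT = 20 ms, loss = 2%
RTT in seconds = 20 / 1000 = 0.02
Loss rate = 2% = 0.02
sqrt(loss) = sqrt(0.02) = 0.141421356237
Throughput (bytes/s) = 1500 / (0.02 * 0.141421356237) = 530330.0859
Throughput (kbps) = 530330.0859 * 8 / 1000 = 4242.640687 -> 4242.64 kbps (2 dp)

4242.64


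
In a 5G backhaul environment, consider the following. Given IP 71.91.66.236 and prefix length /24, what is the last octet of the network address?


Given: IP = 71.91.66.236, prefix = /24
Subnet mask = 255.255.255.0
Last octet of IP: 236
Last octet of mask: 0
Network last octet = 236 AND 0 = 0

0


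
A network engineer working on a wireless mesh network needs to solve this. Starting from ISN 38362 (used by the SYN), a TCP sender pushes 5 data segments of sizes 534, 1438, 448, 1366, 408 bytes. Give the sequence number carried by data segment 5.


The SYN occupies sequence number ISN = 38362, so the first data byte is ISN + 1 = 38363.
SEQ of data segment i = (ISN + 1) + sum of payload sizes of segments 1..i-1.
Segment 1: SEQ = 38363, payload = 534 bytes
Segment 2: SEQ = 38897, payload = 1438 bytes
Segment 3: SEQ = 40335, payload = 448 bytes
Segment 4: SEQ = 40783, payload = 1366 bytes
Segment 5: SEQ = 42149, payload = 408 bytes
SEQ of segment 5 = 38363 + 534 + 1438 + 448 + 1366 = 42149

42149


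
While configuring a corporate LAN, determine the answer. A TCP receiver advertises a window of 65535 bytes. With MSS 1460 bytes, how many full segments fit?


Given: RWND = 65535 bytes, MSS = 1460 bytes
Full segments = floor(RWND / MSS)
Full segments = floor(65535 / 1460)
Full segments = floor(44.887) = 44

44


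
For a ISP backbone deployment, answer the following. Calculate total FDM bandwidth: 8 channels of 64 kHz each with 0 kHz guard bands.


Given: 8 channels, 64 kHz each, guard = 0 kHz
Channel bandwidth = 8 * 64 = 512 kHz
Guard bands = 7 gaps * 0 kHz = 0 kHz
Total = 512 + 0 = 512 kHz

512


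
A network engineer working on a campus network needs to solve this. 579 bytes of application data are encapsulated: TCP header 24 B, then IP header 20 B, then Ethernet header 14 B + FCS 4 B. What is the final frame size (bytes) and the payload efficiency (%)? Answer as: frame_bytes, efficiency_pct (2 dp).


TCP segment = 579 + 24 = 603 B
IP packet = 603 + 20 = 623 B
Ethernet frame = 623 + 14 + 4 = 641 B
Efficiency = app / frame = 579 / 641 = 0.903276 = 90.3276% -> 90.33% (2 dp)

641, 90.33


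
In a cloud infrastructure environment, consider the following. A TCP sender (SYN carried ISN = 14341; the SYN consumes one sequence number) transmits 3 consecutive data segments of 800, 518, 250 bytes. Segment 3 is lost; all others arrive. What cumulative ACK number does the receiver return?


SYN uses sequence number 14341; first data byte = ISN + 1 = 14342.
Segment 1: SEQ = 14342, len = 800 B, covers [14342, 15141]
Segment 2: SEQ = 15142, len = 518 B, covers [15142, 15659]
Segment 3: SEQ = 15660, len = 250 B, covers [15660, 15909] [LOST]
In-order data received: bytes [14342, 15659] (segments 1..2).
Segment 3 missing -> gap begins at byte 15660.
Cumulative ACK = next expected in-order byte = 14342 + 800 + 518 = 15660

15660


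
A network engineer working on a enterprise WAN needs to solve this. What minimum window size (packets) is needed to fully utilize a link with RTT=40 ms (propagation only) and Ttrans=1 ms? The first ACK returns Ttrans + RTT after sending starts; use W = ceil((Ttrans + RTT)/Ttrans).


Given: Ttrans = 1 ms, RTT = 40 ms (= 2 * Tprop, Tprop = 20 ms)
Time until first ACK returns = Ttrans + RTT = 1 + 40 = 41 ms
Need W * Ttrans >= Ttrans + RTT  ->  W >= (Ttrans + RTT) / Ttrans
(Ttrans + RTT) / Ttrans = 41 / 1 = 41
W_min = ceil(41) = 41

41


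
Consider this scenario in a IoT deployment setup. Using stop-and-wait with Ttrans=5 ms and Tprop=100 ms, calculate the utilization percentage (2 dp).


Given: Ttrans = 5 ms, Tprop = 100 ms
RTT = 2 * Tprop = 2 * 100 = 200 ms
U = Ttrans / (Ttrans + RTT)
U = 5 / (5 + 200)
U = 5 / 205 = 0.02439
U% = 2.44%

2.44


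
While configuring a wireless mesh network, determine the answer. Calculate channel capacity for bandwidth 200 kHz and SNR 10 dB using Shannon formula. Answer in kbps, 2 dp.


Given: B = 200 kHz, SNR = 10 dB
SNR linear = 10^(10/10) = 10
1 + SNR = 11
log2(11) = 3.4594316186
C = 200 * 1000 * 3.4594316186 = 691886.3237 bps
C = 691.886324 kbps -> 691.89 kbps (2 dp)

691.89


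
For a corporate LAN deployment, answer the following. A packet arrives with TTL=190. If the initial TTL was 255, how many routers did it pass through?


Given: initial TTL = 255, received TTL = 190
Hops = initial TTL - received TTL
Hops = 255 - 190 = 65

65


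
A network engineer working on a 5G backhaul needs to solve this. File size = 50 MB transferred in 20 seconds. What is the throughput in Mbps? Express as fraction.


Given: file = 50 MB, time = 20 s
File in Mb = 50 * 8 = 400 Mb
Throughput = 400 / 20 Mbps
Throughput = 20 Mbps

20


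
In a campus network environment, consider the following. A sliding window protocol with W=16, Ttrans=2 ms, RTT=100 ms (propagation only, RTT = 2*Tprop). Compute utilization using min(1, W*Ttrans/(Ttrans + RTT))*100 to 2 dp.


Given: W = 16, Ttrans = 2 ms, RTT = 100 ms (= 2 * Tprop, Tprop = 50 ms)
Cycle time = Ttrans + RTT = 2 + 100 = 102 ms (first packet sent until its ACK returns)
W * Ttrans = 16 * 2 = 32 ms of sending per cycle
W * Ttrans / (Ttrans + RTT) = 32 / 102 = 0.313725
U = min(1, 0.313725) = 0.313725
U% = 31.37%

31.37
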